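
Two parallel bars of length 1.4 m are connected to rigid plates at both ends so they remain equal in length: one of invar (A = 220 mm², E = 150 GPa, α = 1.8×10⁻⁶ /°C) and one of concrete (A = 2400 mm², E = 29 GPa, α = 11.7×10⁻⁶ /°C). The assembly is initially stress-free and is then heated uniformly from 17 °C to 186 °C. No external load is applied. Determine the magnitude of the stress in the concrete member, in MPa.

σ ≈ 15.6 MPa (compressive)

Equilibrium of a rigid end plate with no external load gives equal and opposite internal forces ±P in the two members. Since α_{concrete} > α_{invar}, heating drives the concrete into compression and the invar into tension.
Compatibility of the two members (thermal + elastic change equal): (α₁ − α₂)ΔT = P·[1/(A₁E₁) + 1/(A₂E₂)].
|α₁ − α₂|·ΔT = 9.9×10⁻⁶ × 169 = 0.001673.
1/(A₁E₁) + 1/(A₂E₂) = 1/(220×150×10³) + 1/(2400×29×10³) = 4.467×10⁻⁸ N⁻¹.
So P = 0.001673 / 4.467×10⁻⁸ = 37.45 kN.
σ_{concrete} = P/A₂ = 37450/2400 = 15.61 MPa, compressive.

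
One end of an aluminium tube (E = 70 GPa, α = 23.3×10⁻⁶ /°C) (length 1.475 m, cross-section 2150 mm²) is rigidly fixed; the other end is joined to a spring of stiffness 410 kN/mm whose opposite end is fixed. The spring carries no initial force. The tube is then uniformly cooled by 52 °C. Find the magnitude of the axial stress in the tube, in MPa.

If the spring were absent the tube would shorten by αΔT L = 23.3×10⁻⁶ × 52 × 1475 = 1.787 mm.
Let P be the tensile force in the spring. The tube extends elastically by PL/(AE) and the spring stretches by P/k; together these equal δ_free.
P [ L/(AE) + 1/k ] = δ_free → P [ 1475/(2150×70×10³) + 1/(410×10³) ] = 1.787.
P = 1.787 / 1.224×10⁻⁵ = 146000 N.
σ = P/A = 146000/2150 = 67.91 MPa.

σ ≈ 67.9 MPa (tensile)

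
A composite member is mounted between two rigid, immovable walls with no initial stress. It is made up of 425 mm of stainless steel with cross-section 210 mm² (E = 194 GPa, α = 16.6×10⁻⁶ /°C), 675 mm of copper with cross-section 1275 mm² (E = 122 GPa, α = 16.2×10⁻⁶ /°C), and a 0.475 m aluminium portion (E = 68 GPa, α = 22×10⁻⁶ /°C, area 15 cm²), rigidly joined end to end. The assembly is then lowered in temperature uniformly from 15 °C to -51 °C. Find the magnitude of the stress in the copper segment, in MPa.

σ ≈ 75.8 MPa (tensile)

If the supports were absent, the total length change would be Σ αᵢΔT Lᵢ = 16.6×10⁻⁶×66×425 + 16.2×10⁻⁶×66×675 + 22×10⁻⁶×66×475 = 1.877 mm.
The rigid supports impose zero overall length change; the single axial force P common to all segments must satisfy P Σ Lᵢ/(AᵢEᵢ) = δ_free.
Σ Lᵢ/(AᵢEᵢ) = 425/(210×194×10³) + 675/(1275×122×10³) + 475/(1500×68×10³) = 1.943×10⁻⁵ mm/N.
Hence P = δ_free / Σ(L/AE) = 1.877/1.943×10⁻⁵ = 96.61 kN (tensile).
σ_{copper} = P / A = 96610 / 1275 = 75.78 MPa.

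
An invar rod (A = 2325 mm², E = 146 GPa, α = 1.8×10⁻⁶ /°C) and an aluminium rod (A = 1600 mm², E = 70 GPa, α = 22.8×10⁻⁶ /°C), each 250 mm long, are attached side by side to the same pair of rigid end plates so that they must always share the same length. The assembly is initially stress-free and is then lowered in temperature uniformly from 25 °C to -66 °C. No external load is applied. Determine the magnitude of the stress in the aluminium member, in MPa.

σ ≈ 101 MPa (tensile)

The aluminium has the larger α, so on cooling it would change length more than the invar if both were free. The rigid plates force a common final length, so the aluminium is put into tension and the invar into compression, with equal and opposite forces P (no external load).
Compatibility of the two members (thermal + elastic change equal): (α₁ − α₂)ΔT = P·[1/(A₁E₁) + 1/(A₂E₂)].
|α₁ − α₂|·ΔT = 21×10⁻⁶ × 91 = 0.001911.
1/(A₁E₁) + 1/(A₂E₂) = 1/(2325×146×10³) + 1/(1600×70×10³) = 1.187×10⁻⁸ N⁻¹.
So P = 0.001911 / 1.187×10⁻⁸ = 160.9 kN.
σ_{aluminium} = P/A₂ = 160900/1600 = 100.6 MPa, tensile.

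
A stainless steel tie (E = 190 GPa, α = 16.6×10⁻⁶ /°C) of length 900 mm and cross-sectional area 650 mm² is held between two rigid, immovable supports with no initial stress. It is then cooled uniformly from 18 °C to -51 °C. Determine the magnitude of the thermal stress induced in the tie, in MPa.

σ ≈ 218 MPa (tensile)

The supports are rigid, so the total axial strain is zero. The restrained thermal strain is ε = αΔT = 16.6×10⁻⁶ × 69 = 1145.4×10⁻⁶.
The stress required to suppress this strain is σ = Eε = 190×10³ × 1145.4×10⁻⁶ = 217.6 MPa, tensile since the tie is trying to contract.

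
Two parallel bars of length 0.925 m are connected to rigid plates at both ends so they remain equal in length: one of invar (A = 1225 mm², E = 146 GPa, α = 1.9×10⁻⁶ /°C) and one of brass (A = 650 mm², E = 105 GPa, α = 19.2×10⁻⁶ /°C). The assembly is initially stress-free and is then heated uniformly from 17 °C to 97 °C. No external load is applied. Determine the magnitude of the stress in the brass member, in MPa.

σ ≈ 105 MPa (compressive)

The brass has the larger α, so on heating it would change length more than the invar if both were free. The rigid plates force a common final length, so the brass is put into compression and the invar into tension, with equal and opposite forces P (no external load).
Setting the final lengths equal and cancelling L: (α₁ − α₂)ΔT = P/(A₁E₁) + P/(A₂E₂).
|α₁ − α₂|·ΔT = 17.3×10⁻⁶ × 80 = 0.001384.
1/(A₁E₁) + 1/(A₂E₂) = 1/(1225×146×10³) + 1/(650×105×10³) = 2.024×10⁻⁸ N⁻¹.
P = 0.001384 / 2.024×10⁻⁸ = 68370 N = 68.37 kN.
σ_{brass} = P/A₂ = 68370/650 = 105.2 MPa, compressive.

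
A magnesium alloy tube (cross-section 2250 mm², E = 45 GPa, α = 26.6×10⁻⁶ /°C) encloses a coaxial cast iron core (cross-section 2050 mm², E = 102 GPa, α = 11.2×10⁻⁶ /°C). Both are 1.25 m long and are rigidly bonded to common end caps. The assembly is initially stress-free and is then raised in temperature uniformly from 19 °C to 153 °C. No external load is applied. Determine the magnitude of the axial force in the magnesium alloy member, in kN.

Both members must finish at the same length. With the larger α, the magnesium alloy tends to over-expand; the plates restrain it, putting the magnesium alloy in compression and the cast iron in tension. With no external load the two internal forces are equal and opposite, magnitude P.
Equating the net (thermal + elastic) strains gives |α₁ − α₂|·ΔT = P·[1/(A₁E₁) + 1/(A₂E₂)].
|α₁ − α₂|·ΔT = 15.4×10⁻⁶ × 134 = 0.002064.
1/(A₁E₁) + 1/(A₂E₂) = 1/(2250×45×10³) + 1/(2050×102×10³) = 1.466×10⁻⁸ N⁻¹.
So P = 0.002064 / 1.466×10⁻⁸ = 140.8 kN.

P ≈ 141 kN (compressive in the magnesium alloy)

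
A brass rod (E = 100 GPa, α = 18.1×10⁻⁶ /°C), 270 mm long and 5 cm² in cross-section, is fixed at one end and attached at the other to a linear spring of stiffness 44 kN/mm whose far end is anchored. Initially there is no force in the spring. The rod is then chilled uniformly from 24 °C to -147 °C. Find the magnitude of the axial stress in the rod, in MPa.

σ ≈ 59.4 MPa (tensile)

Free thermal contraction: δ_free = αΔT L = 18.1×10⁻⁶ × 171 × 270 = 0.8357 mm.
Let P be the tensile force in the spring. The rod extends elastically by PL/(AE) and the spring stretches by P/k; together these equal δ_free.
So P = δ_free / [L/(AE) + 1/k] = 0.8357 / [ 270/(500×100×10³) + 1/(44×10³) ].
P = 0.8357 / 2.813×10⁻⁵ = 29710 N.
σ = P/A = 29710/500 = 59.42 MPa.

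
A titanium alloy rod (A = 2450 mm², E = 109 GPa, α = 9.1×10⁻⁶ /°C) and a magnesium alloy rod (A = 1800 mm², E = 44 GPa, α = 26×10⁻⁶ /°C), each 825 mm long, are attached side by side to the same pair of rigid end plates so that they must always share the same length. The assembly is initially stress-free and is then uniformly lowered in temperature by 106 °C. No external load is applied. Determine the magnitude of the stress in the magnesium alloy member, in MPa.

Both members must finish at the same length. With the larger α, the magnesium alloy tends to over-contract; the plates restrain it, putting the magnesium alloy in tension and the titanium alloy in compression. With no external load the two internal forces are equal and opposite, magnitude P.
Setting the final lengths equal and cancelling L: (α₁ − α₂)ΔT = P/(A₁E₁) + P/(A₂E₂).
|α₁ − α₂|·ΔT = 16.9×10⁻⁶ × 106 = 0.001791.
1/(A₁E₁) + 1/(A₂E₂) = 1/(2450×109×10³) + 1/(1800×44×10³) = 1.637×10⁻⁸ N⁻¹.
P = 0.001791 / 1.637×10⁻⁸ = 109400 N = 109.4 kN.
σ_{magnesium alloy} = P/A₂ = 109400/1800 = 60.79 MPa, tensile.

σ ≈ 60.8 MPa (tensile)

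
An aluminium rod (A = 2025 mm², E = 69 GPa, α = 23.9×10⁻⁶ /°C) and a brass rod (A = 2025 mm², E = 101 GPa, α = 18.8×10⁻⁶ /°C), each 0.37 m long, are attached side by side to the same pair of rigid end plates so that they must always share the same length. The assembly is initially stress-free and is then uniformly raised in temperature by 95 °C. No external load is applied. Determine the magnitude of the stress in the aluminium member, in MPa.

σ ≈ 19.9 MPa (compressive)

The aluminium has the larger α, so on heating it would change length more than the brass if both were free. The rigid plates force a common final length, so the aluminium is put into compression and the brass into tension, with equal and opposite forces P (no external load).
Setting the final lengths equal and cancelling L: (α₁ − α₂)ΔT = P/(A₁E₁) + P/(A₂E₂).
|α₁ − α₂|·ΔT = 5.1×10⁻⁶ × 95 = 0.0004845.
1/(A₁E₁) + 1/(A₂E₂) = 1/(2025×69×10³) + 1/(2025×101×10³) = 1.205×10⁻⁸ N⁻¹.
P = 0.0004845 / 1.205×10⁻⁸ = 40220 N = 40.22 kN.
σ_{aluminium} = P/A₁ = 40220/2025 = 19.86 MPa, compressive.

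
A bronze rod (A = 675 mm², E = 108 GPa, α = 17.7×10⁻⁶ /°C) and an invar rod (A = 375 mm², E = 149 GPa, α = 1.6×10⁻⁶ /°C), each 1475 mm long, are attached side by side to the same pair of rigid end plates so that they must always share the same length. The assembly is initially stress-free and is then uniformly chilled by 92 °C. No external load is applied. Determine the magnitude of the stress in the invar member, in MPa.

σ ≈ 125 MPa (compressive)

Both members must finish at the same length. With the larger α, the bronze tends to over-contract; the plates restrain it, putting the bronze in tension and the invar in compression. With no external load the two internal forces are equal and opposite, magnitude P.
Compatibility of the two members (thermal + elastic change equal): (α₁ − α₂)ΔT = P·[1/(A₁E₁) + 1/(A₂E₂)].
|α₁ − α₂|·ΔT = 16.1×10⁻⁶ × 92 = 0.001481.
1/(A₁E₁) + 1/(A₂E₂) = 1/(675×108×10³) + 1/(375×149×10³) = 3.161×10⁻⁸ N⁻¹.
So P = 0.001481 / 3.161×10⁻⁸ = 46.85 kN.
σ_{invar} = P/A₂ = 46850/375 = 124.9 MPa, compressive.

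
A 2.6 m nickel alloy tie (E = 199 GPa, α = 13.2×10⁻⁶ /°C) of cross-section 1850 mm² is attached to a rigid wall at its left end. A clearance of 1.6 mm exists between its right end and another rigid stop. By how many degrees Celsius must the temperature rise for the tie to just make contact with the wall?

Contact occurs when the free expansion equals the gap: αΔT L = 1.6 mm.
ΔT = 1.6 / (13.2×10⁻⁶ × 2600) = 46.62 °C.

ΔT ≈ 46.6 °C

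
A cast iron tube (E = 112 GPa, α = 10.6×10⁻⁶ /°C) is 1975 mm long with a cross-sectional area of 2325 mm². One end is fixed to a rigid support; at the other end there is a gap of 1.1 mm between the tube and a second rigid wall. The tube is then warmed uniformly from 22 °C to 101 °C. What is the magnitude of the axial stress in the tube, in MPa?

σ ≈ 31.4 MPa (compressive)

If the wall were absent the tube would grow by αΔT L = 10.6×10⁻⁶ × 79 × 1975 = 1.654 mm.
This exceeds the 1.1 mm gap, so the wall pushes back. The portion of expansion that must be recovered elastically is δ_free − gap = 1.654 − 1.1 = 0.5539 mm.
Compatibility: PL/(AE) = 0.5539 mm, so σ = P/A = E × (0.5539/1975) = 31.41 MPa.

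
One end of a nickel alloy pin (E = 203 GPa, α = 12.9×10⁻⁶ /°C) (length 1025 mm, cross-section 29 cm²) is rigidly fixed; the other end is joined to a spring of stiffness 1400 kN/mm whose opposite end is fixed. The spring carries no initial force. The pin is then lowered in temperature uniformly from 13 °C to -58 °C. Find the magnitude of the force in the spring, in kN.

P ≈ 382 kN

If the spring were absent the pin would shorten by αΔT L = 12.9×10⁻⁶ × 71 × 1025 = 0.9388 mm.
With a force P in the spring, the elastic change of the pin is PL/(AE) and that of the spring is P/k; compatibility requires their sum to equal δ_free.
So P = δ_free / [L/(AE) + 1/k] = 0.9388 / [ 1025/(2900×203×10³) + 1/(1400×10³) ].
P = 0.9388 / 2.455×10⁻⁶ = 382300 N.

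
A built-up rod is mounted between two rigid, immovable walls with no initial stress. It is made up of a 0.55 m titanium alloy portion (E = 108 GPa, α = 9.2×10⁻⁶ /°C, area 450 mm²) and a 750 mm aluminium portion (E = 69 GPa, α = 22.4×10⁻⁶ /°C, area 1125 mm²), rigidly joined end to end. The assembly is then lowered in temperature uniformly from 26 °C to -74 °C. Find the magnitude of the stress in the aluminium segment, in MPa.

σ ≈ 92.6 MPa (tensile)

With the walls removed the bar would change length by δ_free = Σ αᵢΔT Lᵢ = 9.2×10⁻⁶×100×550 + 22.4×10⁻⁶×100×750 = 2.186 mm.
The rigid supports impose zero overall length change; the single axial force P common to all segments must satisfy P Σ Lᵢ/(AᵢEᵢ) = δ_free.
The series flexibility is Σ Lᵢ/(AᵢEᵢ) = 550/(450×108×10³) + 750/(1125×69×10³) = 2.098×10⁻⁵ mm/N.
So P = 2.186 / 2.098×10⁻⁵ = 104.2 kN, tensile.
σ_{aluminium} = P / A = 104200 / 1125 = 92.62 MPa.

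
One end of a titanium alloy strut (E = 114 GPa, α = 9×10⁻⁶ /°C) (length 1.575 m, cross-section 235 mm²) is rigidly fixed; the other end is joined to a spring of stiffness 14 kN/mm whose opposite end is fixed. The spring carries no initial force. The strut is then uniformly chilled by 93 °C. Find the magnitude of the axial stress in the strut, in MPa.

σ ≈ 43.1 MPa (tensile)

The unrestrained thermal change is αΔT L = 9×10⁻⁶ × 93 × 1575 = 1.318 mm.
With a force P in the spring, the elastic change of the strut is PL/(AE) and that of the spring is P/k; compatibility requires their sum to equal δ_free.
P [ L/(AE) + 1/k ] = δ_free → P [ 1575/(235×114×10³) + 1/(14×10³) ] = 1.318.
P = 1.318 / 0.0001302 = 10120 N.
σ = P/A = 10120/235 = 43.08 MPa.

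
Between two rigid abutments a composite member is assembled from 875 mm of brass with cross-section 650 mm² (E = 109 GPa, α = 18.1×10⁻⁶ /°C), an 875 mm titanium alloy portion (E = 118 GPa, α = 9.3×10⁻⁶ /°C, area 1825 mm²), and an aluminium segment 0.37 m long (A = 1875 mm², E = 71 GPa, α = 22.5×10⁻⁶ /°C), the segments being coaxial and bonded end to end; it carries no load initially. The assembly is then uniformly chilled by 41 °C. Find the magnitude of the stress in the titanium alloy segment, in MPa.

σ ≈ 37.8 MPa (tensile)

With the walls removed the bar would change length by δ_free = Σ αᵢΔT Lᵢ = 18.1×10⁻⁶×41×875 + 9.3×10⁻⁶×41×875 + 22.5×10⁻⁶×41×370 = 1.324 mm.
The rigid supports impose zero overall length change; the single axial force P common to all segments must satisfy P Σ Lᵢ/(AᵢEᵢ) = δ_free.
Σ Lᵢ/(AᵢEᵢ) = 875/(650×109×10³) + 875/(1825×118×10³) + 370/(1875×71×10³) = 1.919×10⁻⁵ mm/N.
Hence P = δ_free / Σ(L/AE) = 1.324/1.919×10⁻⁵ = 69 kN (tensile).
σ_{titanium alloy} = P / A = 69000 / 1825 = 37.81 MPa.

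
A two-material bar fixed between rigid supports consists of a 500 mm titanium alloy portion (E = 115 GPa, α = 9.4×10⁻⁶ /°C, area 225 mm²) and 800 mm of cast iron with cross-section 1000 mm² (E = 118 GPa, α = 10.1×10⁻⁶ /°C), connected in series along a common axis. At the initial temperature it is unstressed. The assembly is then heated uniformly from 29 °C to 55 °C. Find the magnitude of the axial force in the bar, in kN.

With the walls removed the bar would change length by δ_free = Σ αᵢΔT Lᵢ = 9.4×10⁻⁶×26×500 + 10.1×10⁻⁶×26×800 = 0.3323 mm.
Since the ends are fixed, an axial force P builds up, equal in every segment, with P · Σ Lᵢ/(AᵢEᵢ) = δ_free.
The series flexibility is Σ Lᵢ/(AᵢEᵢ) = 500/(225×115×10³) + 800/(1000×118×10³) = 2.61×10⁻⁵ mm/N.
Hence P = δ_free / Σ(L/AE) = 0.3323/2.61×10⁻⁵ = 12.73 kN (compressive).

P ≈ 12.7 kN (compressive)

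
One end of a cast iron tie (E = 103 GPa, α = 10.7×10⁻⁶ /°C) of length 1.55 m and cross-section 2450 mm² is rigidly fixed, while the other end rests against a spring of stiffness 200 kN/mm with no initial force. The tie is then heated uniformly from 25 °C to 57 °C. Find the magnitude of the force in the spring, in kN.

P ≈ 47.6 kN

Free thermal expansion: δ_free = αΔT L = 10.7×10⁻⁶ × 32 × 1550 = 0.5307 mm.
Let P be the compressive force at the spring. The tie shortens elastically by PL/(AE) and the spring compresses by P/k; together these equal δ_free.
P [ L/(AE) + 1/k ] = δ_free → P [ 1550/(2450×103×10³) + 1/(200×10³) ] = 0.5307.
P = 0.5307 / 1.114×10⁻⁵ = 47630 N.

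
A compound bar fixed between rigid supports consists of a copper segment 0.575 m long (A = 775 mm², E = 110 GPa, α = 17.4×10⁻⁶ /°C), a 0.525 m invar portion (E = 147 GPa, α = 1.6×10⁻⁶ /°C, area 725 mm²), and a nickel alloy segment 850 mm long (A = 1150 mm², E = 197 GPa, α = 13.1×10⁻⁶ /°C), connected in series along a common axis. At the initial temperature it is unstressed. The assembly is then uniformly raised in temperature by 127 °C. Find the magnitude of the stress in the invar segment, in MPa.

With the walls removed the bar would change length by δ_free = Σ αᵢΔT Lᵢ = 17.4×10⁻⁶×127×575 + 1.6×10⁻⁶×127×525 + 13.1×10⁻⁶×127×850 = 2.791 mm.
The rigid supports impose zero overall length change; the single axial force P common to all segments must satisfy P Σ Lᵢ/(AᵢEᵢ) = δ_free.
Σ Lᵢ/(AᵢEᵢ) = 575/(775×110×10³) + 525/(725×147×10³) + 850/(1150×197×10³) = 1.542×10⁻⁵ mm/N.
Hence P = δ_free / Σ(L/AE) = 2.791/1.542×10⁻⁵ = 181 kN (compressive).
σ_{invar} = P / A = 181000 / 725 = 249.6 MPa.

σ ≈ 250 MPa (compressive)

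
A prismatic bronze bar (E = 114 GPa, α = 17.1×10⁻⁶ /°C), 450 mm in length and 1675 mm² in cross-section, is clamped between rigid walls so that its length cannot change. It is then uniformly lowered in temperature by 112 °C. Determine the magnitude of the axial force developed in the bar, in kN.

Full restraint means ε = 0, so the stress is σ = EαΔT = 114×10³ × 17.1×10⁻⁶ × 112 = 218.3 MPa.
Axial force P = σA = 218.3 × 1675 = 365700 N = 365.7 kN, tensile.

P ≈ 366 kN (tensile)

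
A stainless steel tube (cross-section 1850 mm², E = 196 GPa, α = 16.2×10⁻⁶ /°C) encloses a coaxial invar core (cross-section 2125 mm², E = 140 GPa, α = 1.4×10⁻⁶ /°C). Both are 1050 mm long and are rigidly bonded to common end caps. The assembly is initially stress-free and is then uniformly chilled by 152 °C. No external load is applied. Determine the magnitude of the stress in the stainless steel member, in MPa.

σ ≈ 199 MPa (tensile)

Equilibrium of a rigid end plate with no external load gives equal and opposite internal forces ±P in the two members. Since α_{stainless steel} > α_{invar}, cooling drives the stainless steel into tension and the invar into compression.
Equating the net (thermal + elastic) strains gives |α₁ − α₂|·ΔT = P·[1/(A₁E₁) + 1/(A₂E₂)].
|α₁ − α₂|·ΔT = 14.8×10⁻⁶ × 152 = 0.00225.
1/(A₁E₁) + 1/(A₂E₂) = 1/(1850×196×10³) + 1/(2125×140×10³) = 6.119×10⁻⁹ N⁻¹.
P = 0.00225 / 6.119×10⁻⁹ = 367600 N = 367.6 kN.
σ_{stainless steel} = P/A₁ = 367600/1850 = 198.7 MPa, tensile.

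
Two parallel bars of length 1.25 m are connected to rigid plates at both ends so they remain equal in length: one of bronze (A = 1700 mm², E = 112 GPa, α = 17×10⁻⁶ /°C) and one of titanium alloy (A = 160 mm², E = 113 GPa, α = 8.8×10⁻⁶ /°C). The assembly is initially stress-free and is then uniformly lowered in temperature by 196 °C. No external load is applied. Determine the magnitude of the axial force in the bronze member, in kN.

Both members must finish at the same length. With the larger α, the bronze tends to over-contract; the plates restrain it, putting the bronze in tension and the titanium alloy in compression. With no external load the two internal forces are equal and opposite, magnitude P.
Equating the net (thermal + elastic) strains gives |α₁ − α₂|·ΔT = P·[1/(A₁E₁) + 1/(A₂E₂)].
|α₁ − α₂|·ΔT = 8.2×10⁻⁶ × 196 = 0.001607.
1/(A₁E₁) + 1/(A₂E₂) = 1/(1700×112×10³) + 1/(160×113×10³) = 6.056×10⁻⁸ N⁻¹.
So P = 0.001607 / 6.056×10⁻⁸ = 26.54 kN.

P ≈ 26.5 kN (tensile in the bronze)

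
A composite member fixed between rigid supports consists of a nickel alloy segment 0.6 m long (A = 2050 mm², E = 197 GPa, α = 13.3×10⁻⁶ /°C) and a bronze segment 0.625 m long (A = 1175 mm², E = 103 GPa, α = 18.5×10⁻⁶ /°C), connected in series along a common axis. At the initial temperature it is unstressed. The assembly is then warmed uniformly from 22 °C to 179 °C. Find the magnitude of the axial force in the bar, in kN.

Free thermal expansion of the whole bar: Σ αᵢΔT Lᵢ = 13.3×10⁻⁶×157×600 + 18.5×10⁻⁶×157×625 = 3.068 mm.
The walls prevent any net length change, so an axial force P (same in every segment) develops. Compatibility: P · Σ Lᵢ/(AᵢEᵢ) = δ_free.
The series flexibility is Σ Lᵢ/(AᵢEᵢ) = 600/(2050×197×10³) + 625/(1175×103×10³) = 6.65×10⁻⁶ mm/N.
Hence P = δ_free / Σ(L/AE) = 3.068/6.65×10⁻⁶ = 461.4 kN (compressive).

P ≈ 461 kN (compressive)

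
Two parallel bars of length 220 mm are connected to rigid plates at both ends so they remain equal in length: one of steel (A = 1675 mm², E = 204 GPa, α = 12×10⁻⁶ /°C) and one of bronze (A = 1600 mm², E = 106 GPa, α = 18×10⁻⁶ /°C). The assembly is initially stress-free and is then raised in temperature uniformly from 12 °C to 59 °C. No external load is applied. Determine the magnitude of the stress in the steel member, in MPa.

Equilibrium of a rigid end plate with no external load gives equal and opposite internal forces ±P in the two members. Since α_{bronze} > α_{steel}, heating drives the bronze into compression and the steel into tension.
Equating the net (thermal + elastic) strains gives |α₁ − α₂|·ΔT = P·[1/(A₁E₁) + 1/(A₂E₂)].
|α₁ − α₂|·ΔT = 6×10⁻⁶ × 47 = 0.000282.
1/(A₁E₁) + 1/(A₂E₂) = 1/(1675×204×10³) + 1/(1600×106×10³) = 8.823×10⁻⁹ N⁻¹.
P = 0.000282 / 8.823×10⁻⁹ = 31960 N = 31.96 kN.
σ_{steel} = P/A₁ = 31960/1675 = 19.08 MPa, tensile.

σ ≈ 19.1 MPa (tensile)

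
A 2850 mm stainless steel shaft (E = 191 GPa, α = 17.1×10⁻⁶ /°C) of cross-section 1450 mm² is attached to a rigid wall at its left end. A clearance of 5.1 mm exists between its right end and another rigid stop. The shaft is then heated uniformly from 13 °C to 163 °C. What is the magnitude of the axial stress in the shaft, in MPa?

σ ≈ 148 MPa (compressive)

Free thermal elongation = αΔT L = 17.1×10⁻⁶ × 150 × 2850 = 7.31 mm.
This exceeds the 5.1 mm gap, so the wall pushes back. The portion of expansion that must be recovered elastically is δ_free − gap = 7.31 − 5.1 = 2.21 mm.
So σ = E(δ_free − g)/L = 191×10³ × 2.21/2850 = 148.1 MPa.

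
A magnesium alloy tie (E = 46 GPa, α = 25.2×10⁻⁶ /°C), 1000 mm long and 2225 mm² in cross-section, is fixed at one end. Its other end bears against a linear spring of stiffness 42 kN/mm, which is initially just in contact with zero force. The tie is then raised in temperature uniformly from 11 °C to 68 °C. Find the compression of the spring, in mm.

If the spring were absent the tie would lengthen by αΔT L = 25.2×10⁻⁶ × 57 × 1000 = 1.436 mm.
With a force P in the spring, the elastic change of the tie is PL/(AE) and that of the spring is P/k; compatibility requires their sum to equal δ_free.
P [ L/(AE) + 1/k ] = δ_free → P [ 1000/(2225×46×10³) + 1/(42×10³) ] = 1.436.
P = 1.436 / 3.358×10⁻⁵ = 42780 N.
Spring compression = P/k = 42780/(42×10³) = 1.018 mm.

δ ≈ 1.02 mm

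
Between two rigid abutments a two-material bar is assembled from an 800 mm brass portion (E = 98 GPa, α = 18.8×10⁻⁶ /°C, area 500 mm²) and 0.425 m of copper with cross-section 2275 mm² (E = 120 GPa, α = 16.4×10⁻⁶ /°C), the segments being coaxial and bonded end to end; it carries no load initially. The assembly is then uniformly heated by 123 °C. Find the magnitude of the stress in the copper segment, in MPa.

With the walls removed the bar would change length by δ_free = Σ αᵢΔT Lᵢ = 18.8×10⁻⁶×123×800 + 16.4×10⁻⁶×123×425 = 2.707 mm.
The rigid supports impose zero overall length change; the single axial force P common to all segments must satisfy P Σ Lᵢ/(AᵢEᵢ) = δ_free.
The series flexibility is Σ Lᵢ/(AᵢEᵢ) = 800/(500×98×10³) + 425/(2275×120×10³) = 1.788×10⁻⁵ mm/N.
P = 2.707 / 1.788×10⁻⁵ = 151400 N = 151.4 kN, compressive.
σ_{copper} = P / A = 151400 / 2275 = 66.54 MPa.

σ ≈ 66.5 MPa (compressive)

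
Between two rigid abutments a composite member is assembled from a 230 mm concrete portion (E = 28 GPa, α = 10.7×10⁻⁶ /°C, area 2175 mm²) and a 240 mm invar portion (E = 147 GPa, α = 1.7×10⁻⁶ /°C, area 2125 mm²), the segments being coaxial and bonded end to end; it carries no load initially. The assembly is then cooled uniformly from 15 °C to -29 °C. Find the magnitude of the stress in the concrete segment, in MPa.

If the supports were absent, the total length change would be Σ αᵢΔT Lᵢ = 10.7×10⁻⁶×44×230 + 1.7×10⁻⁶×44×240 = 0.1262 mm.
The rigid supports impose zero overall length change; the single axial force P common to all segments must satisfy P Σ Lᵢ/(AᵢEᵢ) = δ_free.
The series flexibility is Σ Lᵢ/(AᵢEᵢ) = 230/(2175×28×10³) + 240/(2125×147×10³) = 4.545×10⁻⁶ mm/N.
Hence P = δ_free / Σ(L/AE) = 0.1262/4.545×10⁻⁶ = 27.77 kN (tensile).
σ_{concrete} = P / A = 27770 / 2175 = 12.77 MPa.

σ ≈ 12.8 MPa (tensile)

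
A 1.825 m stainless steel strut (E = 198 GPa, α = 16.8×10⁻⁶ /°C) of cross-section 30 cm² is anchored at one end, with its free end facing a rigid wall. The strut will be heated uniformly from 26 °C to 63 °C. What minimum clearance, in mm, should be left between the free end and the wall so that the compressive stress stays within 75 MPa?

With no wall the strut would lengthen by αΔT L = 16.8×10⁻⁶ × 37 × 1825 = 1.134 mm.
At the allowable stress the elastic shortening the wall may impose is σL/E = 75 × 1825 / (198×10³) = 0.6913 mm.
The gap must absorb the remainder: g_min = 1.134 − 0.6913 = 0.4431 mm.

g ≈ 0.443 mm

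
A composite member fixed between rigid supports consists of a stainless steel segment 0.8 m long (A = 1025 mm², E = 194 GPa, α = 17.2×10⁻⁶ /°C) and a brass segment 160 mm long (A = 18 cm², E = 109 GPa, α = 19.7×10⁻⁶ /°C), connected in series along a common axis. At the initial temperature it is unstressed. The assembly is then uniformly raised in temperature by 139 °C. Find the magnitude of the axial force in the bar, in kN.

P ≈ 486 kN (compressive)

If the supports were absent, the total length change would be Σ αᵢΔT Lᵢ = 17.2×10⁻⁶×139×800 + 19.7×10⁻⁶×139×160 = 2.351 mm.
The rigid supports impose zero overall length change; the single axial force P common to all segments must satisfy P Σ Lᵢ/(AᵢEᵢ) = δ_free.
The series flexibility is Σ Lᵢ/(AᵢEᵢ) = 800/(1025×194×10³) + 160/(1800×109×10³) = 4.839×10⁻⁶ mm/N.
So P = 2.351 / 4.839×10⁻⁶ = 485.8 kN, compressive.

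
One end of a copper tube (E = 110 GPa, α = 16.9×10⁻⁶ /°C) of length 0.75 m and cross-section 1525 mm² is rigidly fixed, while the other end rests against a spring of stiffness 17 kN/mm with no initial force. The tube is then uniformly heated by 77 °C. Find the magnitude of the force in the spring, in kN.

Free thermal expansion: δ_free = αΔT L = 16.9×10⁻⁶ × 77 × 750 = 0.976 mm.
Let P be the compressive force at the spring. The tube shortens elastically by PL/(AE) and the spring compresses by P/k; together these equal δ_free.
P [ L/(AE) + 1/k ] = δ_free → P [ 750/(1525×110×10³) + 1/(17×10³) ] = 0.976.
P = 0.976 / 6.329×10⁻⁵ = 15420 N.

P ≈ 15.4 kN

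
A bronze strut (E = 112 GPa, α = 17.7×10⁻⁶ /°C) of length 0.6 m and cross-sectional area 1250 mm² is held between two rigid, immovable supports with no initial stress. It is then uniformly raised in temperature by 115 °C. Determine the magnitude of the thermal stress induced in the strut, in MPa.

σ ≈ 228 MPa (compressive)

With length fixed, the mechanical strain must cancel the thermal strain αΔT = 17.7×10⁻⁶ × 115 = 2035.5×10⁻⁶.
σ = EαΔT = 112×10³ × 17.7×10⁻⁶ × 115 = 228 MPa (compressive; the strut is trying to expand).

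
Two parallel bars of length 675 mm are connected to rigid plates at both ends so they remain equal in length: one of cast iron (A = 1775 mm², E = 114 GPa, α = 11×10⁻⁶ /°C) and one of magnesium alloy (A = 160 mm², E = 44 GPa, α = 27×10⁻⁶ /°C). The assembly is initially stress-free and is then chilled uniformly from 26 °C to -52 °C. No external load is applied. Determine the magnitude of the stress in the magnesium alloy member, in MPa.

σ ≈ 53.1 MPa (tensile)

Both members must finish at the same length. With the larger α, the magnesium alloy tends to over-contract; the plates restrain it, putting the magnesium alloy in tension and the cast iron in compression. With no external load the two internal forces are equal and opposite, magnitude P.
Setting the final lengths equal and cancelling L: (α₁ − α₂)ΔT = P/(A₁E₁) + P/(A₂E₂).
|α₁ − α₂|·ΔT = 16×10⁻⁶ × 78 = 0.001248.
1/(A₁E₁) + 1/(A₂E₂) = 1/(1775×114×10³) + 1/(160×44×10³) = 1.47×10⁻⁷ N⁻¹.
So P = 0.001248 / 1.47×10⁻⁷ = 8.491 kN.
σ_{magnesium alloy} = P/A₂ = 8491/160 = 53.07 MPa, tensile.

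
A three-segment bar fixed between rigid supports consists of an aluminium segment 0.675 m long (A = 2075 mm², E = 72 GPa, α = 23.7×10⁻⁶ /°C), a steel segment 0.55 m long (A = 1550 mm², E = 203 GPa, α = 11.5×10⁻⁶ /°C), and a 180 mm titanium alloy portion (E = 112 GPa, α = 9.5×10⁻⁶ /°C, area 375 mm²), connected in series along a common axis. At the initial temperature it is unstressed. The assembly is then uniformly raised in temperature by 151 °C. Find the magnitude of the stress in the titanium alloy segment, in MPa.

If the supports were absent, the total length change would be Σ αᵢΔT Lᵢ = 23.7×10⁻⁶×151×675 + 11.5×10⁻⁶×151×550 + 9.5×10⁻⁶×151×180 = 3.629 mm.
The rigid supports impose zero overall length change; the single axial force P common to all segments must satisfy P Σ Lᵢ/(AᵢEᵢ) = δ_free.
Σ Lᵢ/(AᵢEᵢ) = 675/(2075×72×10³) + 550/(1550×203×10³) + 180/(375×112×10³) = 1.055×10⁻⁵ mm/N.
P = 3.629 / 1.055×10⁻⁵ = 343900 N = 343.9 kN, compressive.
σ_{titanium alloy} = P / A = 343900 / 375 = 917.1 MPa.

σ ≈ 917 MPa (compressive)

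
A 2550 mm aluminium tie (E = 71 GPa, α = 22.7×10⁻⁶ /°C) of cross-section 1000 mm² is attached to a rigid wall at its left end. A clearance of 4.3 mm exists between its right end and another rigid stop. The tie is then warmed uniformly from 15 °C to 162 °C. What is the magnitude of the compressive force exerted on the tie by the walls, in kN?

P ≈ 117 kN

Free thermal elongation = αΔT L = 22.7×10⁻⁶ × 147 × 2550 = 8.509 mm.
The gap closes (δ_free > 4.3 mm) and the wall then resists a further 8.509 − 4.3 = 4.209 mm of expansion.
So σ = E(δ_free − g)/L = 71×10³ × 4.209/2550 = 117.2 MPa.
P = σA = 117.2 × 1000 = 117.2 kN.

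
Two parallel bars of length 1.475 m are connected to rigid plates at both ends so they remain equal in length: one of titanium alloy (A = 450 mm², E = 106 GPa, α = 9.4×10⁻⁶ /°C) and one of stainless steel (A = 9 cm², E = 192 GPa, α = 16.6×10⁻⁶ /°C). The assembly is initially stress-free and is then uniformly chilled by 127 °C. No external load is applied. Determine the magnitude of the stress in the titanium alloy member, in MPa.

σ ≈ 76 MPa (compressive)

Both members must finish at the same length. With the larger α, the stainless steel tends to over-contract; the plates restrain it, putting the stainless steel in tension and the titanium alloy in compression. With no external load the two internal forces are equal and opposite, magnitude P.
Equating the net (thermal + elastic) strains gives |α₁ − α₂|·ΔT = P·[1/(A₁E₁) + 1/(A₂E₂)].
|α₁ − α₂|·ΔT = 7.2×10⁻⁶ × 127 = 0.0009144.
1/(A₁E₁) + 1/(A₂E₂) = 1/(450×106×10³) + 1/(900×192×10³) = 2.675×10⁻⁸ N⁻¹.
So P = 0.0009144 / 2.675×10⁻⁸ = 34.18 kN.
σ_{titanium alloy} = P/A₁ = 34180/450 = 75.96 MPa, compressive.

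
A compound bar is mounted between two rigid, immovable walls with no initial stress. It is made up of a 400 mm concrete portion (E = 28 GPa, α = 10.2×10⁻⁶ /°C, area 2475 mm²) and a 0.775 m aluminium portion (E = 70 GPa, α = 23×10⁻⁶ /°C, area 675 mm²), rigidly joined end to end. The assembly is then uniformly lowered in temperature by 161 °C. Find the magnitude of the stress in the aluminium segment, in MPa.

σ ≈ 236 MPa (tensile)

If the supports were absent, the total length change would be Σ αᵢΔT Lᵢ = 10.2×10⁻⁶×161×400 + 23×10⁻⁶×161×775 = 3.527 mm.
The walls prevent any net length change, so an axial force P (same in every segment) develops. Compatibility: P · Σ Lᵢ/(AᵢEᵢ) = δ_free.
Σ Lᵢ/(AᵢEᵢ) = 400/(2475×28×10³) + 775/(675×70×10³) = 2.217×10⁻⁵ mm/N.
P = 3.527 / 2.217×10⁻⁵ = 159000 N = 159 kN, tensile.
σ_{aluminium} = P / A = 159000 / 675 = 235.6 MPa.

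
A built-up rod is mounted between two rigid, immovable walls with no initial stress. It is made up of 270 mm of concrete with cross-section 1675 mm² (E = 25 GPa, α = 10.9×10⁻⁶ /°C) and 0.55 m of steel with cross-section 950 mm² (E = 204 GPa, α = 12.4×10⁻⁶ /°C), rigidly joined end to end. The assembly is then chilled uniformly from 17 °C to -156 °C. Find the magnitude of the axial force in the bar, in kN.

With the walls removed the bar would change length by δ_free = Σ αᵢΔT Lᵢ = 10.9×10⁻⁶×173×270 + 12.4×10⁻⁶×173×550 = 1.689 mm.
The rigid supports impose zero overall length change; the single axial force P common to all segments must satisfy P Σ Lᵢ/(AᵢEᵢ) = δ_free.
The series flexibility is Σ Lᵢ/(AᵢEᵢ) = 270/(1675×25×10³) + 550/(950×204×10³) = 9.286×10⁻⁶ mm/N.
P = 1.689 / 9.286×10⁻⁶ = 181900 N = 181.9 kN, tensile.

P ≈ 182 kN (tensile)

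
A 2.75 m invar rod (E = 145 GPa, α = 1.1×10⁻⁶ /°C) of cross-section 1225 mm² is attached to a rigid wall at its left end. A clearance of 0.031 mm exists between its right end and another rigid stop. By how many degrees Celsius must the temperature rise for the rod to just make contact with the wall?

ΔT ≈ 10.2 °C

The gap closes when αΔT L = 0.031 mm, since the rod is still unstressed at that instant.
ΔT = 0.031 / (1.1×10⁻⁶ × 2750) = 10.25 °C.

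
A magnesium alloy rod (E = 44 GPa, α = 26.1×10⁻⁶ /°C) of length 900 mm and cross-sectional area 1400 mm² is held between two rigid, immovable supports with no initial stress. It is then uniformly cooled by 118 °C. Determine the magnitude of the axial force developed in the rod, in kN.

With zero net strain, σ = E·αΔT = 44 GPa × 26.1×10⁻⁶ × 118 = 135.5 MPa.
Then P = σA = 135.5 × 1400 mm² = 189.7 kN, tensile.

P ≈ 190 kN (tensile)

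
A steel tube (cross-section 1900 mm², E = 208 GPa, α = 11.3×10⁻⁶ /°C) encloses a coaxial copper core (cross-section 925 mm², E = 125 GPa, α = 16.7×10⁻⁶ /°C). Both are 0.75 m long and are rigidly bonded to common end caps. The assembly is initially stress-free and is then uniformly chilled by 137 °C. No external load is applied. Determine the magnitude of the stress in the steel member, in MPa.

σ ≈ 34.8 MPa (compressive)

Both members must finish at the same length. With the larger α, the copper tends to over-contract; the plates restrain it, putting the copper in tension and the steel in compression. With no external load the two internal forces are equal and opposite, magnitude P.
Setting the final lengths equal and cancelling L: (α₁ − α₂)ΔT = P/(A₁E₁) + P/(A₂E₂).
|α₁ − α₂|·ΔT = 5.4×10⁻⁶ × 137 = 0.0007398.
1/(A₁E₁) + 1/(A₂E₂) = 1/(1900×208×10³) + 1/(925×125×10³) = 1.118×10⁻⁸ N⁻¹.
So P = 0.0007398 / 1.118×10⁻⁸ = 66.18 kN.
σ_{steel} = P/A₁ = 66180/1900 = 34.83 MPa, compressive.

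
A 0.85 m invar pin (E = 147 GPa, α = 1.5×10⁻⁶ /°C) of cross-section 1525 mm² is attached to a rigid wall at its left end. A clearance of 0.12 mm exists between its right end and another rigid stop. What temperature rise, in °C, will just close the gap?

Contact occurs when the free expansion equals the gap: αΔT L = 0.12 mm.
So ΔT = g/(αL) = 0.12/(1.5×10⁻⁶ × 850) = 94.12 °C.

ΔT ≈ 94.1 °C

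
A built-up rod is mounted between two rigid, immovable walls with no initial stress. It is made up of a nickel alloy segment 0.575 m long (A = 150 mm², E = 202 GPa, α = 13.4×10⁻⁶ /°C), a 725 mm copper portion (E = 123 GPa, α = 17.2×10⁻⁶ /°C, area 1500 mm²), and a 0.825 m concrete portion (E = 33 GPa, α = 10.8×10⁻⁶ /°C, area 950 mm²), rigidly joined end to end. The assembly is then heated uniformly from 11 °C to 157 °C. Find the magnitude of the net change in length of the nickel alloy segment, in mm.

|ΔL| ≈ 0.512 mm

If the supports were absent, the total length change would be Σ αᵢΔT Lᵢ = 13.4×10⁻⁶×146×575 + 17.2×10⁻⁶×146×725 + 10.8×10⁻⁶×146×825 = 4.246 mm.
The walls prevent any net length change, so an axial force P (same in every segment) develops. Compatibility: P · Σ Lᵢ/(AᵢEᵢ) = δ_free.
Σ Lᵢ/(AᵢEᵢ) = 575/(150×202×10³) + 725/(1500×123×10³) + 825/(950×33×10³) = 4.922×10⁻⁵ mm/N.
Hence P = δ_free / Σ(L/AE) = 4.246/4.922×10⁻⁵ = 86.27 kN (compressive).
For the nickel alloy segment, free thermal change = 13.4×10⁻⁶×146×575 = 1.125 mm and elastic change from P = 86270×575/(150×202×10³) = 1.637 mm; these oppose, so the net change is 0.512 mm (segment shortens).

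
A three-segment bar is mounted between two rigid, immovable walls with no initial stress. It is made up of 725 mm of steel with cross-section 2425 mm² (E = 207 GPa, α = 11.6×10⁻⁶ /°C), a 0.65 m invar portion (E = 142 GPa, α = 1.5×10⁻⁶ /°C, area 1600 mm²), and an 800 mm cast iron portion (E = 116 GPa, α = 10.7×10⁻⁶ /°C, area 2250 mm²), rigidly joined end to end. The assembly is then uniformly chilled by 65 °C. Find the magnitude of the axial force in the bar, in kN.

P ≈ 158 kN (tensile)

Free thermal contraction of the whole bar: Σ αᵢΔT Lᵢ = 11.6×10⁻⁶×65×725 + 1.5×10⁻⁶×65×650 + 10.7×10⁻⁶×65×800 = 1.166 mm.
The walls prevent any net length change, so an axial force P (same in every segment) develops. Compatibility: P · Σ Lᵢ/(AᵢEᵢ) = δ_free.
The series flexibility is Σ Lᵢ/(AᵢEᵢ) = 725/(2425×207×10³) + 650/(1600×142×10³) + 800/(2250×116×10³) = 7.37×10⁻⁶ mm/N.
So P = 1.166 / 7.37×10⁻⁶ = 158.3 kN, tensile.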